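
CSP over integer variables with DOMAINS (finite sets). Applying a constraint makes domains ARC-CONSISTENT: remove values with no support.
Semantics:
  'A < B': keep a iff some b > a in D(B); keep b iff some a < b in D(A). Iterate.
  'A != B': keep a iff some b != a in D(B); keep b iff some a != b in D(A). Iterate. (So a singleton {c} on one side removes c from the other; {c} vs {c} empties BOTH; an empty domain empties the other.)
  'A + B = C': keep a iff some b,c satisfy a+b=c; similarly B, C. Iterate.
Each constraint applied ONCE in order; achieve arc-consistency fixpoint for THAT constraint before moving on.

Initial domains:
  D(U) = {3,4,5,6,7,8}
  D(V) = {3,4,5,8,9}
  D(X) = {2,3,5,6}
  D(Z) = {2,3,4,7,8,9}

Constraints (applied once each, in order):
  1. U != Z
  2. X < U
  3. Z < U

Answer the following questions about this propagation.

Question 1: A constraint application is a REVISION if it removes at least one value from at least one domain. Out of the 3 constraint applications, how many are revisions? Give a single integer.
Constraint 1 (U != Z) on D(U)={3,4,5,6,7,8} D(Z)={2,3,4,7,8,9}: no change => not a revision
Constraint 2 (X < U) on D(X)={2,3,5,6} D(U)={3,4,5,6,7,8}: no change => not a revision
Constraint 3 (Z < U) on D(Z)={2,3,4,7,8,9} D(U)={3,4,5,6,7,8}: Z {2,3,4,7,8,9}->{2,3,4,7} => REVISION
Total revisions = 1

Answer: 1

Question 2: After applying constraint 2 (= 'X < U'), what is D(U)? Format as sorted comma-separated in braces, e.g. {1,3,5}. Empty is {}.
Answer: {3,4,5,6,7,8}

Derivation:
Constraint 1 (U != Z) on D(U)={3,4,5,6,7,8} D(Z)={2,3,4,7,8,9}: no change
Constraint 2 (X < U) on D(X)={2,3,5,6} D(U)={3,4,5,6,7,8}: no change
So after constraint 2: D(U) = {3,4,5,6,7,8}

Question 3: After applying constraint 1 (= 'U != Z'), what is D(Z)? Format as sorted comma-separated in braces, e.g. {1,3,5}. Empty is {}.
Answer: {2,3,4,7,8,9}

Derivation:
Constraint 1 (U != Z) on D(U)={3,4,5,6,7,8} D(Z)={2,3,4,7,8,9}: no change
So after constraint 1: D(Z) = {2,3,4,7,8,9}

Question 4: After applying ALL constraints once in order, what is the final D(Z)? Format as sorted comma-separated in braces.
Constraint 1 (U != Z) on D(U)={3,4,5,6,7,8} D(Z)={2,3,4,7,8,9}: no change
Constraint 2 (X < U) on D(X)={2,3,5,6} D(U)={3,4,5,6,7,8}: no change
Constraint 3 (Z < U) on D(Z)={2,3,4,7,8,9} D(U)={3,4,5,6,7,8}: Z {2,3,4,7,8,9}->{2,3,4,7}
So after all 3 constraints: D(Z) = {2,3,4,7}

Answer: {2,3,4,7}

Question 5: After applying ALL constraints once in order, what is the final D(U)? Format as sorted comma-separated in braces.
Constraint 1 (U != Z) on D(U)={3,4,5,6,7,8} D(Z)={2,3,4,7,8,9}: no change
Constraint 2 (X < U) on D(X)={2,3,5,6} D(U)={3,4,5,6,7,8}: no change
Constraint 3 (Z < U) on D(Z)={2,3,4,7,8,9} D(U)={3,4,5,6,7,8}: Z {2,3,4,7,8,9}->{2,3,4,7}
So after all 3 constraints: D(U) = {3,4,5,6,7,8}

Answer: {3,4,5,6,7,8}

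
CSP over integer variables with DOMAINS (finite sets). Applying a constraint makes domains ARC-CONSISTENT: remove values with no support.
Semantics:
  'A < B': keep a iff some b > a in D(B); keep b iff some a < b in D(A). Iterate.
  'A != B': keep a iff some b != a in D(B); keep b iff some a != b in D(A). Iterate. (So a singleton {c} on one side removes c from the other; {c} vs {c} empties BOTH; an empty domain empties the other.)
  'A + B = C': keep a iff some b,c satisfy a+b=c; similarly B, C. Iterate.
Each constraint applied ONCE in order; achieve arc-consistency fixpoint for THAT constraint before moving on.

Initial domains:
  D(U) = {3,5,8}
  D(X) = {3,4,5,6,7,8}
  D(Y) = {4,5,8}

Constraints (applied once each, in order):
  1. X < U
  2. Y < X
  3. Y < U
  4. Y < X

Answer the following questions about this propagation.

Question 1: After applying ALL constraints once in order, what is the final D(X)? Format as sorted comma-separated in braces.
Answer: {5,6,7}

Derivation:
Constraint 1 (X < U) on D(X)={3,4,5,6,7,8} D(U)={3,5,8}: X {3,4,5,6,7,8}->{3,4,5,6,7}; U {3,5,8}->{5,8}
Constraint 2 (Y < X) on D(Y)={4,5,8} D(X)={3,4,5,6,7}: Y {4,5,8}->{4,5}; X {3,4,5,6,7}->{5,6,7}
Constraint 3 (Y < U) on D(Y)={4,5} D(U)={5,8}: no change
Constraint 4 (Y < X) on D(Y)={4,5} D(X)={5,6,7}: no change
So after all 4 constraints: D(X) = {5,6,7}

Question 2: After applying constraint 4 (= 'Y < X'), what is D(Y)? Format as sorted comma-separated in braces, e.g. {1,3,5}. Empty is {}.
Answer: {4,5}

Derivation:
Constraint 1 (X < U) on D(X)={3,4,5,6,7,8} D(U)={3,5,8}: X {3,4,5,6,7,8}->{3,4,5,6,7}; U {3,5,8}->{5,8}
Constraint 2 (Y < X) on D(Y)={4,5,8} D(X)={3,4,5,6,7}: Y {4,5,8}->{4,5}; X {3,4,5,6,7}->{5,6,7}
Constraint 3 (Y < U) on D(Y)={4,5} D(U)={5,8}: no change
Constraint 4 (Y < X) on D(Y)={4,5} D(X)={5,6,7}: no change
So after constraint 4: D(Y) = {4,5}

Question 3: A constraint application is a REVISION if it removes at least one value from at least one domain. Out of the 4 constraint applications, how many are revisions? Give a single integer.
Answer: 2

Derivation:
Constraint 1 (X < U) on D(X)={3,4,5,6,7,8} D(U)={3,5,8}: X {3,4,5,6,7,8}->{3,4,5,6,7}; U {3,5,8}->{5,8} => REVISION
Constraint 2 (Y < X) on D(Y)={4,5,8} D(X)={3,4,5,6,7}: Y {4,5,8}->{4,5}; X {3,4,5,6,7}->{5,6,7} => REVISION
Constraint 3 (Y < U) on D(Y)={4,5} D(U)={5,8}: no change => not a revision
Constraint 4 (Y < X) on D(Y)={4,5} D(X)={5,6,7}: no change => not a revision
Total revisions = 2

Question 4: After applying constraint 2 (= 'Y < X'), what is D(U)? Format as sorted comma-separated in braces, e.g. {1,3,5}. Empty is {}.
Answer: {5,8}

Derivation:
Constraint 1 (X < U) on D(X)={3,4,5,6,7,8} D(U)={3,5,8}: X {3,4,5,6,7,8}->{3,4,5,6,7}; U {3,5,8}->{5,8}
Constraint 2 (Y < X) on D(Y)={4,5,8} D(X)={3,4,5,6,7}: Y {4,5,8}->{4,5}; X {3,4,5,6,7}->{5,6,7}
So after constraint 2: D(U) = {5,8}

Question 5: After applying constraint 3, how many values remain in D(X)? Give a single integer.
Constraint 1 (X < U) on D(X)={3,4,5,6,7,8} D(U)={3,5,8}: X {3,4,5,6,7,8}->{3,4,5,6,7}; U {3,5,8}->{5,8}
Constraint 2 (Y < X) on D(Y)={4,5,8} D(X)={3,4,5,6,7}: Y {4,5,8}->{4,5}; X {3,4,5,6,7}->{5,6,7}
Constraint 3 (Y < U) on D(Y)={4,5} D(U)={5,8}: no change
So after constraint 3: D(X)={5,6,7}, size = 3

Answer: 3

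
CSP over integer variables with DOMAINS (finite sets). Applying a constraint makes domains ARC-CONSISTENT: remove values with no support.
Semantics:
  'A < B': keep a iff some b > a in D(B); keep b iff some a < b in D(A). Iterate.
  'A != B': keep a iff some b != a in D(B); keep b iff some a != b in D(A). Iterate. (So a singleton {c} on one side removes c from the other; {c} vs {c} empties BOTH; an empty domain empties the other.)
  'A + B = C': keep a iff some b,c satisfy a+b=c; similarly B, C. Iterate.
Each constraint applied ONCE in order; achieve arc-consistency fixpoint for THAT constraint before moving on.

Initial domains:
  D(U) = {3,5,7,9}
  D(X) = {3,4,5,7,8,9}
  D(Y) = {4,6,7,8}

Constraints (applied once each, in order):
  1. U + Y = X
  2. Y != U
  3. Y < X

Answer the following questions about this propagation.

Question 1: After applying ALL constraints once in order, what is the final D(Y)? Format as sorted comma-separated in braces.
Constraint 1 (U + Y = X) on D(U)={3,5,7,9} D(Y)={4,6,7,8} D(X)={3,4,5,7,8,9}: U {3,5,7,9}->{3,5}; Y {4,6,7,8}->{4,6}; X {3,4,5,7,8,9}->{7,9}
Constraint 2 (Y != U) on D(Y)={4,6} D(U)={3,5}: no change
Constraint 3 (Y < X) on D(Y)={4,6} D(X)={7,9}: no change
So after all 3 constraints: D(Y) = {4,6}

Answer: {4,6}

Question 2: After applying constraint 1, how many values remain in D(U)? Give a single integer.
Constraint 1 (U + Y = X) on D(U)={3,5,7,9} D(Y)={4,6,7,8} D(X)={3,4,5,7,8,9}: U {3,5,7,9}->{3,5}; Y {4,6,7,8}->{4,6}; X {3,4,5,7,8,9}->{7,9}
So after constraint 1: D(U)={3,5}, size = 2

Answer: 2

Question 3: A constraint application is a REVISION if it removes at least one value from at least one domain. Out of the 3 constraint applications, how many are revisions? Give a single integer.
Answer: 1

Derivation:
Constraint 1 (U + Y = X) on D(U)={3,5,7,9} D(Y)={4,6,7,8} D(X)={3,4,5,7,8,9}: U {3,5,7,9}->{3,5}; Y {4,6,7,8}->{4,6}; X {3,4,5,7,8,9}->{7,9} => REVISION
Constraint 2 (Y != U) on D(Y)={4,6} D(U)={3,5}: no change => not a revision
Constraint 3 (Y < X) on D(Y)={4,6} D(X)={7,9}: no change => not a revision
Total revisions = 1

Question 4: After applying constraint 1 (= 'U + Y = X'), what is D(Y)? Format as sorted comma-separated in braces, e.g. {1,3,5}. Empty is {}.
Answer: {4,6}

Derivation:
Constraint 1 (U + Y = X) on D(U)={3,5,7,9} D(Y)={4,6,7,8} D(X)={3,4,5,7,8,9}: U {3,5,7,9}->{3,5}; Y {4,6,7,8}->{4,6}; X {3,4,5,7,8,9}->{7,9}
So after constraint 1: D(Y) = {4,6}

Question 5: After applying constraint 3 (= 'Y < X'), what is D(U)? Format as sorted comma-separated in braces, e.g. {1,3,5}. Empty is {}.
Answer: {3,5}

Derivation:
Constraint 1 (U + Y = X) on D(U)={3,5,7,9} D(Y)={4,6,7,8} D(X)={3,4,5,7,8,9}: U {3,5,7,9}->{3,5}; Y {4,6,7,8}->{4,6}; X {3,4,5,7,8,9}->{7,9}
Constraint 2 (Y != U) on D(Y)={4,6} D(U)={3,5}: no change
Constraint 3 (Y < X) on D(Y)={4,6} D(X)={7,9}: no change
So after constraint 3: D(U) = {3,5}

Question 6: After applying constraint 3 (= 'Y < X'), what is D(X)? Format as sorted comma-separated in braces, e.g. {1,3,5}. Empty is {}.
Answer: {7,9}

Derivation:
Constraint 1 (U + Y = X) on D(U)={3,5,7,9} D(Y)={4,6,7,8} D(X)={3,4,5,7,8,9}: U {3,5,7,9}->{3,5}; Y {4,6,7,8}->{4,6}; X {3,4,5,7,8,9}->{7,9}
Constraint 2 (Y != U) on D(Y)={4,6} D(U)={3,5}: no change
Constraint 3 (Y < X) on D(Y)={4,6} D(X)={7,9}: no change
So after constraint 3: D(X) = {7,9}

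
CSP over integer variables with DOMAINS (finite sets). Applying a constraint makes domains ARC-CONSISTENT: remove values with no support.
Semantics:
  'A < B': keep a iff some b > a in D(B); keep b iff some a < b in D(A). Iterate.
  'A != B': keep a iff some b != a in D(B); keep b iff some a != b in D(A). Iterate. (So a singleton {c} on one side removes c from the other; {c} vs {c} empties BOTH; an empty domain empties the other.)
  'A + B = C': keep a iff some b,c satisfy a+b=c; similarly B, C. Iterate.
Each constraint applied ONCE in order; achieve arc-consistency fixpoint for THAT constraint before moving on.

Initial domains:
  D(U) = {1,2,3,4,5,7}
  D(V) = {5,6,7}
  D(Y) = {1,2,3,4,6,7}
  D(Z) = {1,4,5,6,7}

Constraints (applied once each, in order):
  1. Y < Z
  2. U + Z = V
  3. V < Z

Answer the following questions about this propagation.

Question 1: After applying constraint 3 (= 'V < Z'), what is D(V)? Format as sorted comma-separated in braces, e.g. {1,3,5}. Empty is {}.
Answer: {5}

Derivation:
Constraint 1 (Y < Z) on D(Y)={1,2,3,4,6,7} D(Z)={1,4,5,6,7}: Y {1,2,3,4,6,7}->{1,2,3,4,6}; Z {1,4,5,6,7}->{4,5,6,7}
Constraint 2 (U + Z = V) on D(U)={1,2,3,4,5,7} D(Z)={4,5,6,7} D(V)={5,6,7}: U {1,2,3,4,5,7}->{1,2,3}; Z {4,5,6,7}->{4,5,6}
Constraint 3 (V < Z) on D(V)={5,6,7} D(Z)={4,5,6}: V {5,6,7}->{5}; Z {4,5,6}->{6}
So after constraint 3: D(V) = {5}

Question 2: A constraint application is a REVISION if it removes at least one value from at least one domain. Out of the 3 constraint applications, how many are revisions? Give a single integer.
Answer: 3

Derivation:
Constraint 1 (Y < Z) on D(Y)={1,2,3,4,6,7} D(Z)={1,4,5,6,7}: Y {1,2,3,4,6,7}->{1,2,3,4,6}; Z {1,4,5,6,7}->{4,5,6,7} => REVISION
Constraint 2 (U + Z = V) on D(U)={1,2,3,4,5,7} D(Z)={4,5,6,7} D(V)={5,6,7}: U {1,2,3,4,5,7}->{1,2,3}; Z {4,5,6,7}->{4,5,6} => REVISION
Constraint 3 (V < Z) on D(V)={5,6,7} D(Z)={4,5,6}: V {5,6,7}->{5}; Z {4,5,6}->{6} => REVISION
Total revisions = 3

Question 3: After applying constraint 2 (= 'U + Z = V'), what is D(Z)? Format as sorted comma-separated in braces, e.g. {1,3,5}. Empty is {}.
Constraint 1 (Y < Z) on D(Y)={1,2,3,4,6,7} D(Z)={1,4,5,6,7}: Y {1,2,3,4,6,7}->{1,2,3,4,6}; Z {1,4,5,6,7}->{4,5,6,7}
Constraint 2 (U + Z = V) on D(U)={1,2,3,4,5,7} D(Z)={4,5,6,7} D(V)={5,6,7}: U {1,2,3,4,5,7}->{1,2,3}; Z {4,5,6,7}->{4,5,6}
So after constraint 2: D(Z) = {4,5,6}

Answer: {4,5,6}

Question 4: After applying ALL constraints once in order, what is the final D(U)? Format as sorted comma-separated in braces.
Answer: {1,2,3}

Derivation:
Constraint 1 (Y < Z) on D(Y)={1,2,3,4,6,7} D(Z)={1,4,5,6,7}: Y {1,2,3,4,6,7}->{1,2,3,4,6}; Z {1,4,5,6,7}->{4,5,6,7}
Constraint 2 (U + Z = V) on D(U)={1,2,3,4,5,7} D(Z)={4,5,6,7} D(V)={5,6,7}: U {1,2,3,4,5,7}->{1,2,3}; Z {4,5,6,7}->{4,5,6}
Constraint 3 (V < Z) on D(V)={5,6,7} D(Z)={4,5,6}: V {5,6,7}->{5}; Z {4,5,6}->{6}
So after all 3 constraints: D(U) = {1,2,3}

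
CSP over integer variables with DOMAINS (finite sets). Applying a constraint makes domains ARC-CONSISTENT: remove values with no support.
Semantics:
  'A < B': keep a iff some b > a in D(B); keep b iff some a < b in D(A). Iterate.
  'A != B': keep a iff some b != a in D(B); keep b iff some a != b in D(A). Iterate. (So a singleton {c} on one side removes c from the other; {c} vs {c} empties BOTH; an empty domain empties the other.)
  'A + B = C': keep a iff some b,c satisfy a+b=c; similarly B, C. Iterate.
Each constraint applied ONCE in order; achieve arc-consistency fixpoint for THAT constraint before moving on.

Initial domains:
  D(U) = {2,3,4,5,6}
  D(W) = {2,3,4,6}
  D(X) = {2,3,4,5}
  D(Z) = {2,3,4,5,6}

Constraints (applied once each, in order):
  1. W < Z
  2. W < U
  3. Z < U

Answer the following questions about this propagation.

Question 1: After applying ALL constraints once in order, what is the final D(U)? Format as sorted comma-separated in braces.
Constraint 1 (W < Z) on D(W)={2,3,4,6} D(Z)={2,3,4,5,6}: W {2,3,4,6}->{2,3,4}; Z {2,3,4,5,6}->{3,4,5,6}
Constraint 2 (W < U) on D(W)={2,3,4} D(U)={2,3,4,5,6}: U {2,3,4,5,6}->{3,4,5,6}
Constraint 3 (Z < U) on D(Z)={3,4,5,6} D(U)={3,4,5,6}: Z {3,4,5,6}->{3,4,5}; U {3,4,5,6}->{4,5,6}
So after all 3 constraints: D(U) = {4,5,6}

Answer: {4,5,6}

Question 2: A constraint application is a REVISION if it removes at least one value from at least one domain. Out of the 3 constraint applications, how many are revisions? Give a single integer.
Answer: 3

Derivation:
Constraint 1 (W < Z) on D(W)={2,3,4,6} D(Z)={2,3,4,5,6}: W {2,3,4,6}->{2,3,4}; Z {2,3,4,5,6}->{3,4,5,6} => REVISION
Constraint 2 (W < U) on D(W)={2,3,4} D(U)={2,3,4,5,6}: U {2,3,4,5,6}->{3,4,5,6} => REVISION
Constraint 3 (Z < U) on D(Z)={3,4,5,6} D(U)={3,4,5,6}: Z {3,4,5,6}->{3,4,5}; U {3,4,5,6}->{4,5,6} => REVISION
Total revisions = 3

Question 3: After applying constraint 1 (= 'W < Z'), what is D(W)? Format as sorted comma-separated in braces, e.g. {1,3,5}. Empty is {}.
Answer: {2,3,4}

Derivation:
Constraint 1 (W < Z) on D(W)={2,3,4,6} D(Z)={2,3,4,5,6}: W {2,3,4,6}->{2,3,4}; Z {2,3,4,5,6}->{3,4,5,6}
So after constraint 1: D(W) = {2,3,4}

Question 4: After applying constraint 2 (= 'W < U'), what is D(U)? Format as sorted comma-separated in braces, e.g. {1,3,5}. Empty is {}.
Constraint 1 (W < Z) on D(W)={2,3,4,6} D(Z)={2,3,4,5,6}: W {2,3,4,6}->{2,3,4}; Z {2,3,4,5,6}->{3,4,5,6}
Constraint 2 (W < U) on D(W)={2,3,4} D(U)={2,3,4,5,6}: U {2,3,4,5,6}->{3,4,5,6}
So after constraint 2: D(U) = {3,4,5,6}

Answer: {3,4,5,6}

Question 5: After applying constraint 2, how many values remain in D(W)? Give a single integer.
Answer: 3

Derivation:
Constraint 1 (W < Z) on D(W)={2,3,4,6} D(Z)={2,3,4,5,6}: W {2,3,4,6}->{2,3,4}; Z {2,3,4,5,6}->{3,4,5,6}
Constraint 2 (W < U) on D(W)={2,3,4} D(U)={2,3,4,5,6}: U {2,3,4,5,6}->{3,4,5,6}
So after constraint 2: D(W)={2,3,4}, size = 3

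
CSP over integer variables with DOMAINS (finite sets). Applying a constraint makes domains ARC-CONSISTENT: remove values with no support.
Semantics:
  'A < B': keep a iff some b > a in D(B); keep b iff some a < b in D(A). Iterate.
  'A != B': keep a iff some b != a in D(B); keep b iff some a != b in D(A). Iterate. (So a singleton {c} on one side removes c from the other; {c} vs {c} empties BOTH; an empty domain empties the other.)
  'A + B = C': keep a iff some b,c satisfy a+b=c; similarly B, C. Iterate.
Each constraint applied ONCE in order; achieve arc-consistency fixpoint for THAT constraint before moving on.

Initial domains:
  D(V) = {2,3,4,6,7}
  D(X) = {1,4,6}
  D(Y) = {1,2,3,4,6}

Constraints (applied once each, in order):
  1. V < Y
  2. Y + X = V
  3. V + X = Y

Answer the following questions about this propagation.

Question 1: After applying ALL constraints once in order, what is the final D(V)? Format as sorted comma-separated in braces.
Answer: {}

Derivation:
Constraint 1 (V < Y) on D(V)={2,3,4,6,7} D(Y)={1,2,3,4,6}: V {2,3,4,6,7}->{2,3,4}; Y {1,2,3,4,6}->{3,4,6}
Constraint 2 (Y + X = V) on D(Y)={3,4,6} D(X)={1,4,6} D(V)={2,3,4}: Y {3,4,6}->{3}; X {1,4,6}->{1}; V {2,3,4}->{4}
Constraint 3 (V + X = Y) on D(V)={4} D(X)={1} D(Y)={3}: V {4}->{}; X {1}->{}; Y {3}->{}
So after all 3 constraints: D(V) = {}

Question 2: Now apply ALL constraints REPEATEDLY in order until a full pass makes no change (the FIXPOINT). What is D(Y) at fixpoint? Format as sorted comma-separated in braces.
pass 0 (initial): D(Y)={1,2,3,4,6}
pass 1: V {2,3,4,6,7}->{}; X {1,4,6}->{}; Y {1,2,3,4,6}->{}
pass 2: no change
Fixpoint after 2 passes: D(Y) = {}

Answer: {}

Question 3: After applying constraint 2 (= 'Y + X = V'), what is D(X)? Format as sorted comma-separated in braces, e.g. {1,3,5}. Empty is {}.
Answer: {1}

Derivation:
Constraint 1 (V < Y) on D(V)={2,3,4,6,7} D(Y)={1,2,3,4,6}: V {2,3,4,6,7}->{2,3,4}; Y {1,2,3,4,6}->{3,4,6}
Constraint 2 (Y + X = V) on D(Y)={3,4,6} D(X)={1,4,6} D(V)={2,3,4}: Y {3,4,6}->{3}; X {1,4,6}->{1}; V {2,3,4}->{4}
So after constraint 2: D(X) = {1}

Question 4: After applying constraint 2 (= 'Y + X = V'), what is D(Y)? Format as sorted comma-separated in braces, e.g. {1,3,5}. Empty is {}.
Answer: {3}

Derivation:
Constraint 1 (V < Y) on D(V)={2,3,4,6,7} D(Y)={1,2,3,4,6}: V {2,3,4,6,7}->{2,3,4}; Y {1,2,3,4,6}->{3,4,6}
Constraint 2 (Y + X = V) on D(Y)={3,4,6} D(X)={1,4,6} D(V)={2,3,4}: Y {3,4,6}->{3}; X {1,4,6}->{1}; V {2,3,4}->{4}
So after constraint 2: D(Y) = {3}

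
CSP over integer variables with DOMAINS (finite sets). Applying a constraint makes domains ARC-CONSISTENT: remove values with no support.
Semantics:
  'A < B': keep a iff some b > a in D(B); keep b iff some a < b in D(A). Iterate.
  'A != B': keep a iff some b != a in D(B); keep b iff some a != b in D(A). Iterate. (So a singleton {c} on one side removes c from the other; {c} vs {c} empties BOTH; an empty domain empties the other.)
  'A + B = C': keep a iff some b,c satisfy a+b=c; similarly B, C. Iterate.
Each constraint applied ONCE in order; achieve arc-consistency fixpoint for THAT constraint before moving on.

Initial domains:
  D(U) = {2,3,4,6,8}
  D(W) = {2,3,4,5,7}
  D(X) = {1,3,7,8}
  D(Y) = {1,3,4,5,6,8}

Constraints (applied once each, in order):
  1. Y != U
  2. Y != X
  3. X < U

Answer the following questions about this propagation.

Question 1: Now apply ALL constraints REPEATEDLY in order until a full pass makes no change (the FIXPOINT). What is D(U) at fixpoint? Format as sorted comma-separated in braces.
Answer: {2,3,4,6,8}

Derivation:
pass 0 (initial): D(U)={2,3,4,6,8}
pass 1: X {1,3,7,8}->{1,3,7}
pass 2: no change
Fixpoint after 2 passes: D(U) = {2,3,4,6,8}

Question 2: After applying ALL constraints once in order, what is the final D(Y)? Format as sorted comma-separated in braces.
Answer: {1,3,4,5,6,8}

Derivation:
Constraint 1 (Y != U) on D(Y)={1,3,4,5,6,8} D(U)={2,3,4,6,8}: no change
Constraint 2 (Y != X) on D(Y)={1,3,4,5,6,8} D(X)={1,3,7,8}: no change
Constraint 3 (X < U) on D(X)={1,3,7,8} D(U)={2,3,4,6,8}: X {1,3,7,8}->{1,3,7}
So after all 3 constraints: D(Y) = {1,3,4,5,6,8}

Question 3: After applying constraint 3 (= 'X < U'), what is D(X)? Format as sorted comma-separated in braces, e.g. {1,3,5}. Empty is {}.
Constraint 1 (Y != U) on D(Y)={1,3,4,5,6,8} D(U)={2,3,4,6,8}: no change
Constraint 2 (Y != X) on D(Y)={1,3,4,5,6,8} D(X)={1,3,7,8}: no change
Constraint 3 (X < U) on D(X)={1,3,7,8} D(U)={2,3,4,6,8}: X {1,3,7,8}->{1,3,7}
So after constraint 3: D(X) = {1,3,7}

Answer: {1,3,7}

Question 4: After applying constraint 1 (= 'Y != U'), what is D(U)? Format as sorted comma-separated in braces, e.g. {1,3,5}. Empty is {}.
Answer: {2,3,4,6,8}

Derivation:
Constraint 1 (Y != U) on D(Y)={1,3,4,5,6,8} D(U)={2,3,4,6,8}: no change
So after constraint 1: D(U) = {2,3,4,6,8}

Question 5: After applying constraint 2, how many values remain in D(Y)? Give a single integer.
Constraint 1 (Y != U) on D(Y)={1,3,4,5,6,8} D(U)={2,3,4,6,8}: no change
Constraint 2 (Y != X) on D(Y)={1,3,4,5,6,8} D(X)={1,3,7,8}: no change
So after constraint 2: D(Y)={1,3,4,5,6,8}, size = 6

Answer: 6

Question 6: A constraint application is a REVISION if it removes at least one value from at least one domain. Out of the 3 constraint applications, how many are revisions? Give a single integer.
Answer: 1

Derivation:
Constraint 1 (Y != U) on D(Y)={1,3,4,5,6,8} D(U)={2,3,4,6,8}: no change => not a revision
Constraint 2 (Y != X) on D(Y)={1,3,4,5,6,8} D(X)={1,3,7,8}: no change => not a revision
Constraint 3 (X < U) on D(X)={1,3,7,8} D(U)={2,3,4,6,8}: X {1,3,7,8}->{1,3,7} => REVISION
Total revisions = 1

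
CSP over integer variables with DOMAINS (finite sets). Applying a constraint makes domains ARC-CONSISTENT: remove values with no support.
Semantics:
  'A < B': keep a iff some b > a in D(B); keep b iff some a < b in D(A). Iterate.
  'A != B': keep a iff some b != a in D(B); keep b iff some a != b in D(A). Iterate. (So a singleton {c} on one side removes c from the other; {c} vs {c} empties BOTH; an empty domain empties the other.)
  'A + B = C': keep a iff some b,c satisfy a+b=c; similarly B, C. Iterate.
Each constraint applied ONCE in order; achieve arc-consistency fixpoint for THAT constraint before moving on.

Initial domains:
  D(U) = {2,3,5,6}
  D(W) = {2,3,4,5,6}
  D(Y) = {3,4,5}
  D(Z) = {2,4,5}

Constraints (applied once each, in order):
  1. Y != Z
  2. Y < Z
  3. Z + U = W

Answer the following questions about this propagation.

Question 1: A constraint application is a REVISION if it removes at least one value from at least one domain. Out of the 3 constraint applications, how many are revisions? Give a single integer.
Constraint 1 (Y != Z) on D(Y)={3,4,5} D(Z)={2,4,5}: no change => not a revision
Constraint 2 (Y < Z) on D(Y)={3,4,5} D(Z)={2,4,5}: Y {3,4,5}->{3,4}; Z {2,4,5}->{4,5} => REVISION
Constraint 3 (Z + U = W) on D(Z)={4,5} D(U)={2,3,5,6} D(W)={2,3,4,5,6}: Z {4,5}->{4}; U {2,3,5,6}->{2}; W {2,3,4,5,6}->{6} => REVISION
Total revisions = 2

Answer: 2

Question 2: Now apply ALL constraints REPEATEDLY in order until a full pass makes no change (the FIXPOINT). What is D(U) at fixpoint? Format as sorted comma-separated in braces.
pass 0 (initial): D(U)={2,3,5,6}
pass 1: U {2,3,5,6}->{2}; W {2,3,4,5,6}->{6}; Y {3,4,5}->{3,4}; Z {2,4,5}->{4}
pass 2: Y {3,4}->{3}
pass 3: no change
Fixpoint after 3 passes: D(U) = {2}

Answer: {2}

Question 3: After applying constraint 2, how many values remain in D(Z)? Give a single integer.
Constraint 1 (Y != Z) on D(Y)={3,4,5} D(Z)={2,4,5}: no change
Constraint 2 (Y < Z) on D(Y)={3,4,5} D(Z)={2,4,5}: Y {3,4,5}->{3,4}; Z {2,4,5}->{4,5}
So after constraint 2: D(Z)={4,5}, size = 2

Answer: 2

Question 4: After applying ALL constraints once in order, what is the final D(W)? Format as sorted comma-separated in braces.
Constraint 1 (Y != Z) on D(Y)={3,4,5} D(Z)={2,4,5}: no change
Constraint 2 (Y < Z) on D(Y)={3,4,5} D(Z)={2,4,5}: Y {3,4,5}->{3,4}; Z {2,4,5}->{4,5}
Constraint 3 (Z + U = W) on D(Z)={4,5} D(U)={2,3,5,6} D(W)={2,3,4,5,6}: Z {4,5}->{4}; U {2,3,5,6}->{2}; W {2,3,4,5,6}->{6}
So after all 3 constraints: D(W) = {6}

Answer: {6}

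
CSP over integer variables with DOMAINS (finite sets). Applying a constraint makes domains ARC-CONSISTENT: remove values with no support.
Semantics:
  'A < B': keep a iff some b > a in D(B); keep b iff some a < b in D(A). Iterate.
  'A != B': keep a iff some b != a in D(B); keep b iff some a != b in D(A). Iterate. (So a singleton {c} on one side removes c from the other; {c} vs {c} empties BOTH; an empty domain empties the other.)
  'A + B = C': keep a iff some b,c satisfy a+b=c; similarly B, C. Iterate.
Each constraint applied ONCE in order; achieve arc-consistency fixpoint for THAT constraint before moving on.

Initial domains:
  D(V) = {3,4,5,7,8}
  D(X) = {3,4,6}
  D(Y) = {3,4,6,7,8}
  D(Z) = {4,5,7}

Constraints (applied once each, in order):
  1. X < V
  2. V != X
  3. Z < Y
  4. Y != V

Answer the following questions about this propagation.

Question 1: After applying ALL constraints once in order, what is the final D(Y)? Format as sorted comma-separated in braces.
Answer: {6,7,8}

Derivation:
Constraint 1 (X < V) on D(X)={3,4,6} D(V)={3,4,5,7,8}: V {3,4,5,7,8}->{4,5,7,8}
Constraint 2 (V != X) on D(V)={4,5,7,8} D(X)={3,4,6}: no change
Constraint 3 (Z < Y) on D(Z)={4,5,7} D(Y)={3,4,6,7,8}: Y {3,4,6,7,8}->{6,7,8}
Constraint 4 (Y != V) on D(Y)={6,7,8} D(V)={4,5,7,8}: no change
So after all 4 constraints: D(Y) = {6,7,8}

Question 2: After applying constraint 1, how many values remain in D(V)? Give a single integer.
Constraint 1 (X < V) on D(X)={3,4,6} D(V)={3,4,5,7,8}: V {3,4,5,7,8}->{4,5,7,8}
So after constraint 1: D(V)={4,5,7,8}, size = 4

Answer: 4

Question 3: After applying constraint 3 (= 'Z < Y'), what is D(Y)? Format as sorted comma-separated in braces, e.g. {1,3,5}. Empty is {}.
Constraint 1 (X < V) on D(X)={3,4,6} D(V)={3,4,5,7,8}: V {3,4,5,7,8}->{4,5,7,8}
Constraint 2 (V != X) on D(V)={4,5,7,8} D(X)={3,4,6}: no change
Constraint 3 (Z < Y) on D(Z)={4,5,7} D(Y)={3,4,6,7,8}: Y {3,4,6,7,8}->{6,7,8}
So after constraint 3: D(Y) = {6,7,8}

Answer: {6,7,8}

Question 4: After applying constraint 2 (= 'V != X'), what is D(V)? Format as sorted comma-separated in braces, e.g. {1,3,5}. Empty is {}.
Answer: {4,5,7,8}

Derivation:
Constraint 1 (X < V) on D(X)={3,4,6} D(V)={3,4,5,7,8}: V {3,4,5,7,8}->{4,5,7,8}
Constraint 2 (V != X) on D(V)={4,5,7,8} D(X)={3,4,6}: no change
So after constraint 2: D(V) = {4,5,7,8}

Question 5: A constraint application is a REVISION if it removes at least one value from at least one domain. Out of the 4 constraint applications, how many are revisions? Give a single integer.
Constraint 1 (X < V) on D(X)={3,4,6} D(V)={3,4,5,7,8}: V {3,4,5,7,8}->{4,5,7,8} => REVISION
Constraint 2 (V != X) on D(V)={4,5,7,8} D(X)={3,4,6}: no change => not a revision
Constraint 3 (Z < Y) on D(Z)={4,5,7} D(Y)={3,4,6,7,8}: Y {3,4,6,7,8}->{6,7,8} => REVISION
Constraint 4 (Y != V) on D(Y)={6,7,8} D(V)={4,5,7,8}: no change => not a revision
Total revisions = 2

Answer: 2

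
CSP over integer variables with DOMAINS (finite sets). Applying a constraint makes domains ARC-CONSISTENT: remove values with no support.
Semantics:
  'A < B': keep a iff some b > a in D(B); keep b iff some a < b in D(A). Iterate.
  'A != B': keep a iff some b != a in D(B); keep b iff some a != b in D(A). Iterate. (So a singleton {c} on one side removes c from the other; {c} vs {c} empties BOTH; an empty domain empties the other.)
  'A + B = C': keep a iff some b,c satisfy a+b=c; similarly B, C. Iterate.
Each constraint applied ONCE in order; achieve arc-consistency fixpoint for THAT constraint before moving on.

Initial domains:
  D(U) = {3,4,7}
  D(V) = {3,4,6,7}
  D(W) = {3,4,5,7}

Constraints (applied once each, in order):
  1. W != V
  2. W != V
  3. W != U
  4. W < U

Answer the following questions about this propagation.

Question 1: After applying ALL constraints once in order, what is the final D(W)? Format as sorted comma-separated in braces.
Answer: {3,4,5}

Derivation:
Constraint 1 (W != V) on D(W)={3,4,5,7} D(V)={3,4,6,7}: no change
Constraint 2 (W != V) on D(W)={3,4,5,7} D(V)={3,4,6,7}: no change
Constraint 3 (W != U) on D(W)={3,4,5,7} D(U)={3,4,7}: no change
Constraint 4 (W < U) on D(W)={3,4,5,7} D(U)={3,4,7}: W {3,4,5,7}->{3,4,5}; U {3,4,7}->{4,7}
So after all 4 constraints: D(W) = {3,4,5}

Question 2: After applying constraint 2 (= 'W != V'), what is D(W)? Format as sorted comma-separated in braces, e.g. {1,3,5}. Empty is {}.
Constraint 1 (W != V) on D(W)={3,4,5,7} D(V)={3,4,6,7}: no change
Constraint 2 (W != V) on D(W)={3,4,5,7} D(V)={3,4,6,7}: no change
So after constraint 2: D(W) = {3,4,5,7}

Answer: {3,4,5,7}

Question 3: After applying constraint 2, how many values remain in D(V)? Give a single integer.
Constraint 1 (W != V) on D(W)={3,4,5,7} D(V)={3,4,6,7}: no change
Constraint 2 (W != V) on D(W)={3,4,5,7} D(V)={3,4,6,7}: no change
So after constraint 2: D(V)={3,4,6,7}, size = 4

Answer: 4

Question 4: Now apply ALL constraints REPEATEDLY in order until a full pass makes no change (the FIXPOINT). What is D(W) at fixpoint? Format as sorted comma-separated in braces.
pass 0 (initial): D(W)={3,4,5,7}
pass 1: U {3,4,7}->{4,7}; W {3,4,5,7}->{3,4,5}
pass 2: no change
Fixpoint after 2 passes: D(W) = {3,4,5}

Answer: {3,4,5}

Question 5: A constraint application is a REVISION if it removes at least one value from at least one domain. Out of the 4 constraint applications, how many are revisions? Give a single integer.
Constraint 1 (W != V) on D(W)={3,4,5,7} D(V)={3,4,6,7}: no change => not a revision
Constraint 2 (W != V) on D(W)={3,4,5,7} D(V)={3,4,6,7}: no change => not a revision
Constraint 3 (W != U) on D(W)={3,4,5,7} D(U)={3,4,7}: no change => not a revision
Constraint 4 (W < U) on D(W)={3,4,5,7} D(U)={3,4,7}: W {3,4,5,7}->{3,4,5}; U {3,4,7}->{4,7} => REVISION
Total revisions = 1

Answer: 1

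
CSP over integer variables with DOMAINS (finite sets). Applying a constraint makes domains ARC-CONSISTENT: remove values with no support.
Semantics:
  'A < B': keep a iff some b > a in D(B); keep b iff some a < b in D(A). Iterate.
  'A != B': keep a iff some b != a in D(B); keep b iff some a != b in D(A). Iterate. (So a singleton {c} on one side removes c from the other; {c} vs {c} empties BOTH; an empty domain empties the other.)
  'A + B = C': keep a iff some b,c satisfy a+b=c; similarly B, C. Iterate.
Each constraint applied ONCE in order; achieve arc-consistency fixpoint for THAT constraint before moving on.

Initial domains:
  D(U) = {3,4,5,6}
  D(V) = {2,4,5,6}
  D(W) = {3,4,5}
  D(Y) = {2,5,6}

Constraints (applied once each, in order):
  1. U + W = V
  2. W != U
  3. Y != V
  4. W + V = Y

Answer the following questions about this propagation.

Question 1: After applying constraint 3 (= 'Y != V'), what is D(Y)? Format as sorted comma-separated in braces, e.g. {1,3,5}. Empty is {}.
Answer: {2,5}

Derivation:
Constraint 1 (U + W = V) on D(U)={3,4,5,6} D(W)={3,4,5} D(V)={2,4,5,6}: U {3,4,5,6}->{3}; W {3,4,5}->{3}; V {2,4,5,6}->{6}
Constraint 2 (W != U) on D(W)={3} D(U)={3}: W {3}->{}; U {3}->{}
Constraint 3 (Y != V) on D(Y)={2,5,6} D(V)={6}: Y {2,5,6}->{2,5}
So after constraint 3: D(Y) = {2,5}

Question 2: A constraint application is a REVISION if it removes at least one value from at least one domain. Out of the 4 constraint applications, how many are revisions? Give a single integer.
Answer: 4

Derivation:
Constraint 1 (U + W = V) on D(U)={3,4,5,6} D(W)={3,4,5} D(V)={2,4,5,6}: U {3,4,5,6}->{3}; W {3,4,5}->{3}; V {2,4,5,6}->{6} => REVISION
Constraint 2 (W != U) on D(W)={3} D(U)={3}: W {3}->{}; U {3}->{} => REVISION
Constraint 3 (Y != V) on D(Y)={2,5,6} D(V)={6}: Y {2,5,6}->{2,5} => REVISION
Constraint 4 (W + V = Y) on D(W)={} D(V)={6} D(Y)={2,5}: V {6}->{}; Y {2,5}->{} => REVISION
Total revisions = 4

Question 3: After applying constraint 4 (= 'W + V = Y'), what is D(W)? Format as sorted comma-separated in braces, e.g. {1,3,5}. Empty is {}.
Constraint 1 (U + W = V) on D(U)={3,4,5,6} D(W)={3,4,5} D(V)={2,4,5,6}: U {3,4,5,6}->{3}; W {3,4,5}->{3}; V {2,4,5,6}->{6}
Constraint 2 (W != U) on D(W)={3} D(U)={3}: W {3}->{}; U {3}->{}
Constraint 3 (Y != V) on D(Y)={2,5,6} D(V)={6}: Y {2,5,6}->{2,5}
Constraint 4 (W + V = Y) on D(W)={} D(V)={6} D(Y)={2,5}: V {6}->{}; Y {2,5}->{}
So after constraint 4: D(W) = {}

Answer: {}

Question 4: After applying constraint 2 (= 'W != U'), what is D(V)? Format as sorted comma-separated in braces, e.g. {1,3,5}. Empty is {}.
Answer: {6}

Derivation:
Constraint 1 (U + W = V) on D(U)={3,4,5,6} D(W)={3,4,5} D(V)={2,4,5,6}: U {3,4,5,6}->{3}; W {3,4,5}->{3}; V {2,4,5,6}->{6}
Constraint 2 (W != U) on D(W)={3} D(U)={3}: W {3}->{}; U {3}->{}
So after constraint 2: D(V) = {6}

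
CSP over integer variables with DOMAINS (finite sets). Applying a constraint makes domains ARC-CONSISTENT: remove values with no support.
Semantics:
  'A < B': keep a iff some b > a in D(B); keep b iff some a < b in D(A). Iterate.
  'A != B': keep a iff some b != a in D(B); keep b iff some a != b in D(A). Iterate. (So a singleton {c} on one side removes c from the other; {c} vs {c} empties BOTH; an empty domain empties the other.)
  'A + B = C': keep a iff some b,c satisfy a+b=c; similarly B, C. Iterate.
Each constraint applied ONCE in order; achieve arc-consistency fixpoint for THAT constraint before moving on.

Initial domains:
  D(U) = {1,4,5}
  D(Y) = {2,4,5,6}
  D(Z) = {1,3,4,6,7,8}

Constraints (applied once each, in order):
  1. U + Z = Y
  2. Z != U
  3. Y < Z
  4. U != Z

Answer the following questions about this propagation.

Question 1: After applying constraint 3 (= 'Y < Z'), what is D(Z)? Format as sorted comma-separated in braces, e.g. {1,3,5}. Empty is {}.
Constraint 1 (U + Z = Y) on D(U)={1,4,5} D(Z)={1,3,4,6,7,8} D(Y)={2,4,5,6}: Z {1,3,4,6,7,8}->{1,3,4}
Constraint 2 (Z != U) on D(Z)={1,3,4} D(U)={1,4,5}: no change
Constraint 3 (Y < Z) on D(Y)={2,4,5,6} D(Z)={1,3,4}: Y {2,4,5,6}->{2}; Z {1,3,4}->{3,4}
So after constraint 3: D(Z) = {3,4}

Answer: {3,4}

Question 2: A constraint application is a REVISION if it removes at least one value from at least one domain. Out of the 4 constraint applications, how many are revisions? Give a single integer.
Answer: 2

Derivation:
Constraint 1 (U + Z = Y) on D(U)={1,4,5} D(Z)={1,3,4,6,7,8} D(Y)={2,4,5,6}: Z {1,3,4,6,7,8}->{1,3,4} => REVISION
Constraint 2 (Z != U) on D(Z)={1,3,4} D(U)={1,4,5}: no change => not a revision
Constraint 3 (Y < Z) on D(Y)={2,4,5,6} D(Z)={1,3,4}: Y {2,4,5,6}->{2}; Z {1,3,4}->{3,4} => REVISION
Constraint 4 (U != Z) on D(U)={1,4,5} D(Z)={3,4}: no change => not a revision
Total revisions = 2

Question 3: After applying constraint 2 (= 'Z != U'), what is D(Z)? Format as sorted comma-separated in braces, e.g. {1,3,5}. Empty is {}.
Constraint 1 (U + Z = Y) on D(U)={1,4,5} D(Z)={1,3,4,6,7,8} D(Y)={2,4,5,6}: Z {1,3,4,6,7,8}->{1,3,4}
Constraint 2 (Z != U) on D(Z)={1,3,4} D(U)={1,4,5}: no change
So after constraint 2: D(Z) = {1,3,4}

Answer: {1,3,4}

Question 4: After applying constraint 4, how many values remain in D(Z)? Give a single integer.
Constraint 1 (U + Z = Y) on D(U)={1,4,5} D(Z)={1,3,4,6,7,8} D(Y)={2,4,5,6}: Z {1,3,4,6,7,8}->{1,3,4}
Constraint 2 (Z != U) on D(Z)={1,3,4} D(U)={1,4,5}: no change
Constraint 3 (Y < Z) on D(Y)={2,4,5,6} D(Z)={1,3,4}: Y {2,4,5,6}->{2}; Z {1,3,4}->{3,4}
Constraint 4 (U != Z) on D(U)={1,4,5} D(Z)={3,4}: no change
So after constraint 4: D(Z)={3,4}, size = 2

Answer: 2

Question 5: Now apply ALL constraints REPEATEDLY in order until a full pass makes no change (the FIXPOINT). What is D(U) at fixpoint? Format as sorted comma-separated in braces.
Answer: {}

Derivation:
pass 0 (initial): D(U)={1,4,5}
pass 1: Y {2,4,5,6}->{2}; Z {1,3,4,6,7,8}->{3,4}
pass 2: U {1,4,5}->{}; Y {2}->{}; Z {3,4}->{}
pass 3: no change
Fixpoint after 3 passes: D(U) = {}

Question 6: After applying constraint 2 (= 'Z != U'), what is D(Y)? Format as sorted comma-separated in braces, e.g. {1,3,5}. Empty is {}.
Answer: {2,4,5,6}

Derivation:
Constraint 1 (U + Z = Y) on D(U)={1,4,5} D(Z)={1,3,4,6,7,8} D(Y)={2,4,5,6}: Z {1,3,4,6,7,8}->{1,3,4}
Constraint 2 (Z != U) on D(Z)={1,3,4} D(U)={1,4,5}: no change
So after constraint 2: D(Y) = {2,4,5,6}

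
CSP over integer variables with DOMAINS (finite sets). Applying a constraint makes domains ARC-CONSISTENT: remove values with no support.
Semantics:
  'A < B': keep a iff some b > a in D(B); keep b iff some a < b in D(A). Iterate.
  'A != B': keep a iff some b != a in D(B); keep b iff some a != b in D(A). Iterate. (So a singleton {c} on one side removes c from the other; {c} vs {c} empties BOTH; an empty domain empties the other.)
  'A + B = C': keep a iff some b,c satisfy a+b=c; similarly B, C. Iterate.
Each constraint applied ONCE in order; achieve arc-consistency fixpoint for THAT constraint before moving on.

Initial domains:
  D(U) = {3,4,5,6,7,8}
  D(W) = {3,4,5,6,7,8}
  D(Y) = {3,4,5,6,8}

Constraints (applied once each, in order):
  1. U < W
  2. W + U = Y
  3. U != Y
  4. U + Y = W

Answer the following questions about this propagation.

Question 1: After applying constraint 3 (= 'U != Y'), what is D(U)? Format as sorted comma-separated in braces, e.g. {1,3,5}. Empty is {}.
Constraint 1 (U < W) on D(U)={3,4,5,6,7,8} D(W)={3,4,5,6,7,8}: U {3,4,5,6,7,8}->{3,4,5,6,7}; W {3,4,5,6,7,8}->{4,5,6,7,8}
Constraint 2 (W + U = Y) on D(W)={4,5,6,7,8} D(U)={3,4,5,6,7} D(Y)={3,4,5,6,8}: W {4,5,6,7,8}->{4,5}; U {3,4,5,6,7}->{3,4}; Y {3,4,5,6,8}->{8}
Constraint 3 (U != Y) on D(U)={3,4} D(Y)={8}: no change
So after constraint 3: D(U) = {3,4}

Answer: {3,4}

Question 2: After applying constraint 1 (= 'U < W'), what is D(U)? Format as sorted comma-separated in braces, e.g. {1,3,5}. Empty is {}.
Constraint 1 (U < W) on D(U)={3,4,5,6,7,8} D(W)={3,4,5,6,7,8}: U {3,4,5,6,7,8}->{3,4,5,6,7}; W {3,4,5,6,7,8}->{4,5,6,7,8}
So after constraint 1: D(U) = {3,4,5,6,7}

Answer: {3,4,5,6,7}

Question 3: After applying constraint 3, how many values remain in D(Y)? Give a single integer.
Answer: 1

Derivation:
Constraint 1 (U < W) on D(U)={3,4,5,6,7,8} D(W)={3,4,5,6,7,8}: U {3,4,5,6,7,8}->{3,4,5,6,7}; W {3,4,5,6,7,8}->{4,5,6,7,8}
Constraint 2 (W + U = Y) on D(W)={4,5,6,7,8} D(U)={3,4,5,6,7} D(Y)={3,4,5,6,8}: W {4,5,6,7,8}->{4,5}; U {3,4,5,6,7}->{3,4}; Y {3,4,5,6,8}->{8}
Constraint 3 (U != Y) on D(U)={3,4} D(Y)={8}: no change
So after constraint 3: D(Y)={8}, size = 1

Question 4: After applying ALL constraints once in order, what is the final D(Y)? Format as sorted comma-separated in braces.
Answer: {}

Derivation:
Constraint 1 (U < W) on D(U)={3,4,5,6,7,8} D(W)={3,4,5,6,7,8}: U {3,4,5,6,7,8}->{3,4,5,6,7}; W {3,4,5,6,7,8}->{4,5,6,7,8}
Constraint 2 (W + U = Y) on D(W)={4,5,6,7,8} D(U)={3,4,5,6,7} D(Y)={3,4,5,6,8}: W {4,5,6,7,8}->{4,5}; U {3,4,5,6,7}->{3,4}; Y {3,4,5,6,8}->{8}
Constraint 3 (U != Y) on D(U)={3,4} D(Y)={8}: no change
Constraint 4 (U + Y = W) on D(U)={3,4} D(Y)={8} D(W)={4,5}: U {3,4}->{}; Y {8}->{}; W {4,5}->{}
So after all 4 constraints: D(Y) = {}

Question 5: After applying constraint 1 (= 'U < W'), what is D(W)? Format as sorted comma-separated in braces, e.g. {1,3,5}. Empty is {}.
Answer: {4,5,6,7,8}

Derivation:
Constraint 1 (U < W) on D(U)={3,4,5,6,7,8} D(W)={3,4,5,6,7,8}: U {3,4,5,6,7,8}->{3,4,5,6,7}; W {3,4,5,6,7,8}->{4,5,6,7,8}
So after constraint 1: D(W) = {4,5,6,7,8}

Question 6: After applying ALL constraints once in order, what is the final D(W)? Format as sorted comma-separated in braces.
Answer: {}

Derivation:
Constraint 1 (U < W) on D(U)={3,4,5,6,7,8} D(W)={3,4,5,6,7,8}: U {3,4,5,6,7,8}->{3,4,5,6,7}; W {3,4,5,6,7,8}->{4,5,6,7,8}
Constraint 2 (W + U = Y) on D(W)={4,5,6,7,8} D(U)={3,4,5,6,7} D(Y)={3,4,5,6,8}: W {4,5,6,7,8}->{4,5}; U {3,4,5,6,7}->{3,4}; Y {3,4,5,6,8}->{8}
Constraint 3 (U != Y) on D(U)={3,4} D(Y)={8}: no change
Constraint 4 (U + Y = W) on D(U)={3,4} D(Y)={8} D(W)={4,5}: U {3,4}->{}; Y {8}->{}; W {4,5}->{}
So after all 4 constraints: D(W) = {}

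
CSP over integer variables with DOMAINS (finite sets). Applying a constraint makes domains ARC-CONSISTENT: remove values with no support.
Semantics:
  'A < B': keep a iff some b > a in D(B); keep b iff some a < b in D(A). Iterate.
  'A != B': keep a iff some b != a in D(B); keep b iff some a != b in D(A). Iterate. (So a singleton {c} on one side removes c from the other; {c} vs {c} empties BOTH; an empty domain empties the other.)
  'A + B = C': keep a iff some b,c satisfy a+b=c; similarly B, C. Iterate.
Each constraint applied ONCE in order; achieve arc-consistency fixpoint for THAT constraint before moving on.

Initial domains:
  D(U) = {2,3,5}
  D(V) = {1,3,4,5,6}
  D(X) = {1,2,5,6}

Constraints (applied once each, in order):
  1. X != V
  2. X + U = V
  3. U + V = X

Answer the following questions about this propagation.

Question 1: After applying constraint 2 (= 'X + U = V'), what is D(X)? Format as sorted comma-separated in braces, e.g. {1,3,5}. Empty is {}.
Answer: {1,2}

Derivation:
Constraint 1 (X != V) on D(X)={1,2,5,6} D(V)={1,3,4,5,6}: no change
Constraint 2 (X + U = V) on D(X)={1,2,5,6} D(U)={2,3,5} D(V)={1,3,4,5,6}: X {1,2,5,6}->{1,2}; V {1,3,4,5,6}->{3,4,5,6}
So after constraint 2: D(X) = {1,2}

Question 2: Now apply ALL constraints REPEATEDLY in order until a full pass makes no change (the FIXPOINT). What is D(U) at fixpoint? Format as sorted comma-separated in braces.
Answer: {}

Derivation:
pass 0 (initial): D(U)={2,3,5}
pass 1: U {2,3,5}->{}; V {1,3,4,5,6}->{}; X {1,2,5,6}->{}
pass 2: no change
Fixpoint after 2 passes: D(U) = {}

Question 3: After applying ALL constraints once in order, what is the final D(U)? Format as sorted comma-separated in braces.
Answer: {}

Derivation:
Constraint 1 (X != V) on D(X)={1,2,5,6} D(V)={1,3,4,5,6}: no change
Constraint 2 (X + U = V) on D(X)={1,2,5,6} D(U)={2,3,5} D(V)={1,3,4,5,6}: X {1,2,5,6}->{1,2}; V {1,3,4,5,6}->{3,4,5,6}
Constraint 3 (U + V = X) on D(U)={2,3,5} D(V)={3,4,5,6} D(X)={1,2}: U {2,3,5}->{}; V {3,4,5,6}->{}; X {1,2}->{}
So after all 3 constraints: D(U) = {}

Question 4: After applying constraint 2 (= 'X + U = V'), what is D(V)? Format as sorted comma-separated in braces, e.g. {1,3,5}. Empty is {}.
Answer: {3,4,5,6}

Derivation:
Constraint 1 (X != V) on D(X)={1,2,5,6} D(V)={1,3,4,5,6}: no change
Constraint 2 (X + U = V) on D(X)={1,2,5,6} D(U)={2,3,5} D(V)={1,3,4,5,6}: X {1,2,5,6}->{1,2}; V {1,3,4,5,6}->{3,4,5,6}
So after constraint 2: D(V) = {3,4,5,6}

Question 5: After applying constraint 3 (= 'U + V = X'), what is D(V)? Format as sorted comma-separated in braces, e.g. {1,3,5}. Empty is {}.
Answer: {}

Derivation:
Constraint 1 (X != V) on D(X)={1,2,5,6} D(V)={1,3,4,5,6}: no change
Constraint 2 (X + U = V) on D(X)={1,2,5,6} D(U)={2,3,5} D(V)={1,3,4,5,6}: X {1,2,5,6}->{1,2}; V {1,3,4,5,6}->{3,4,5,6}
Constraint 3 (U + V = X) on D(U)={2,3,5} D(V)={3,4,5,6} D(X)={1,2}: U {2,3,5}->{}; V {3,4,5,6}->{}; X {1,2}->{}
So after constraint 3: D(V) = {}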